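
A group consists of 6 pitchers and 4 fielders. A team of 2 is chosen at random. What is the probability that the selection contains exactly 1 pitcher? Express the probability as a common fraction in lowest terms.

The sample space is all 2-subsets of the 10: C(10,2) = 45.
Selections with exactly 1 pitcher: choose 1 of the 6 pitchers and 1 of the 4 fielders, C(6,1)·C(4,1) = 6·4 = 24.
Probability = 24/45 = 8/15.

8/15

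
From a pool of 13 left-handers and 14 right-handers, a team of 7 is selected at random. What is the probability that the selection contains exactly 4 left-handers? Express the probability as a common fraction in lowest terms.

182/621

Total number of selections: C(27,7) = 888030.
Selections with exactly 4 left-handers: choose 4 of the 13 left-handers and 3 of the 14 right-handers, C(13,4)·C(14,3) = 715·364 = 260260.
Probability = 260260/888030 = 182/621.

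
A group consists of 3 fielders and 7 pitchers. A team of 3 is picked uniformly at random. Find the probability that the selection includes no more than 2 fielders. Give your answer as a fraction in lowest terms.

Total selections: C(10,3) = 120.
The complement is exactly 3 fielders: C(3,3)·C(7,0) = 1.
Probability = 1 − 1/120 = 119/120.

119/120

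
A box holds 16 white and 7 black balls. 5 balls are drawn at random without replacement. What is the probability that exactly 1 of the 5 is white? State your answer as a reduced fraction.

Total number of selections: C(23,5) = 33649.
Selections with exactly 1 white: choose 1 of the 16 white and 4 of the 7 black, C(16,1)·C(7,4) = 16·35 = 560.
Probability = 560/33649 = 80/4807.

80/4807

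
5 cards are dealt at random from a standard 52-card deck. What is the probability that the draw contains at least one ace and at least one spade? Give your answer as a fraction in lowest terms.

There are C(52,5) = 2598960 possible draws.
By inclusion-exclusion on the complements, draws missing all aces or all spades: C(48,5) + C(39,5) − C(36,5) = 1712304 + 575757 − 376992 = 1911069.
So draws with at least one of each: 2598960 − 1911069 = 687891, probability 687891/2598960 = 229297/866320.

229297/866320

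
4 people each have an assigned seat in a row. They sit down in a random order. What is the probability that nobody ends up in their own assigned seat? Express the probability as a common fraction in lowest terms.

There are 4! = 24 seatings.
By inclusion-exclusion, seatings with no fixed points: C(4,0)·4! − C(4,1)·3! + C(4,2)·2! − C(4,3)·1! + C(4,4)·0! = 9.
Probability = 9/24 = 3/8.

3/8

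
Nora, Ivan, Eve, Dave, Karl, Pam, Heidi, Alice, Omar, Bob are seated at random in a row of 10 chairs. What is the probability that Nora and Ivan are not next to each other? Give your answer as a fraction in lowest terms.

4/5

There are 10! = 3628800 arrangements.
Arrangements with Nora and Ivan adjacent: 2·9! = 725760.
So not adjacent: 3628800 − 725760 = 2903040, probability 2903040/3628800 = 4/5.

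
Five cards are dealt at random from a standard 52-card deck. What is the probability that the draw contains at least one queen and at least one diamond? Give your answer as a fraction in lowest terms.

229297/866320

There are C(52,5) = 2598960 possible draws.
By inclusion-exclusion on the complements, draws missing all queens or all diamonds: C(48,5) + C(39,5) − C(36,5) = 1712304 + 575757 − 376992 = 1911069.
So draws with at least one of each: 2598960 − 1911069 = 687891, probability 687891/2598960 = 229297/866320.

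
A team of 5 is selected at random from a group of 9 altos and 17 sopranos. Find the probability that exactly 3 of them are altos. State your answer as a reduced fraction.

There are C(26,5) = 65780 ways to choose 5 from 26.
Selections with exactly 3 altos: choose 3 of the 9 altos and 2 of the 17 sopranos, C(9,3)·C(17,2) = 84·136 = 11424.
Probability = 11424/65780 = 2856/16445.

2856/16445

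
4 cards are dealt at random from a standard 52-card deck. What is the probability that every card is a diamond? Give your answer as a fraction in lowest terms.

There are C(52,4) = 270725 possible 4-card hands.
Hands that are all diamonds: C(13,4) = 715.
Probability = 715/270725 = 11/4165.

11/4165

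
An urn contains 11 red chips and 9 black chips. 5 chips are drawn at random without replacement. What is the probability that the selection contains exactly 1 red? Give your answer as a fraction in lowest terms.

231/2584

Total number of selections: C(20,5) = 15504.
Selections with exactly 1 red: choose 1 of the 11 red and 4 of the 9 black, C(11,1)·C(9,4) = 11·126 = 1386.
Probability = 1386/15504 = 231/2584.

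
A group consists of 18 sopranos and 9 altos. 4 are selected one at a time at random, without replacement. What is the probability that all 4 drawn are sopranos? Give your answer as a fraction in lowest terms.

34/195

Multiply the conditional probabilities at each draw: 18/27 · 17/26 · 16/25 · 15/24 = 73440/421200 = 34/195.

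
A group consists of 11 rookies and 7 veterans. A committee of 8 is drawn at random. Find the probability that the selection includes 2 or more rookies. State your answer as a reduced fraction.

Total selections: C(18,8) = 43758.
Favorable selections (2 or more rookies): C(11,2)·C(7,6) + C(11,3)·C(7,5) + C(11,4)·C(7,4) + C(11,5)·C(7,3) + C(11,6)·C(7,2) + C(11,7)·C(7,1) + C(11,8)·C(7,0) = 385 + 3465 + 11550 + 16170 + 9702 + 2310 + 165 = 43747.
Probability = 43747/43758 = 3977/3978.

3977/3978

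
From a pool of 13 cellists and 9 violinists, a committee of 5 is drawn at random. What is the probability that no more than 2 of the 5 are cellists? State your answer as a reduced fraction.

There are C(22,5) = 26334 ways to choose the 5.
Favorable selections (no more than 2 cellists): C(13,0)·C(9,5) + C(13,1)·C(9,4) + C(13,2)·C(9,3) = 126 + 1638 + 6552 = 8316.
Probability = 8316/26334 = 6/19.

6/19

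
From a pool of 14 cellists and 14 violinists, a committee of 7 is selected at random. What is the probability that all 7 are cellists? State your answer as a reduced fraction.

1/345

There are C(28,7) = 1184040 possible selections.
Selections with all cellists: C(14,7) = 3432.
Probability = 3432/1184040 = 1/345.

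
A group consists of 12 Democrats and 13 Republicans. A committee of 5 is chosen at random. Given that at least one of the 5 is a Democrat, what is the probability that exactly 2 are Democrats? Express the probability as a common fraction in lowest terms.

Work in counts. Selections with at least one Democrat: C(25,5) − C(13,5) = 53130 − 1287 = 51843.
Of those, selections where exactly 2 are Democrats: C(12,2)·C(13,3) = 66·286 = 18876.
Conditional probability = 18876/51843 = 572/1571.

572/1571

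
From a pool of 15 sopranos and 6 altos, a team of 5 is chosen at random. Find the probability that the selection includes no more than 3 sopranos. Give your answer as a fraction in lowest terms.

436/969

Total selections: C(21,5) = 20349.
Count the complement (more than 3 sopranos): C(15,4)·C(6,1) + C(15,5)·C(6,0) = 8190 + 3003 = 11193.
Probability = 1 − 11193/20349 = 9156/20349 = 436/969.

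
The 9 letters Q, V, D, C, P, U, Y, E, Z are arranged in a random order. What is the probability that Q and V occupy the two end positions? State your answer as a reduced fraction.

There are 9! = 362880 arrangements.
Place Q and V at the ends in 2 ways, arrange the remaining 7 in 7! = 5040 ways: 2·5040 = 10080.
Probability = 10080/362880 = 1/36.

1/36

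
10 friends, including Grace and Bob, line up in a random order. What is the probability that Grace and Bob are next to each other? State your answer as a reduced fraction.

1/5

There are 10! = 3628800 arrangements.
Treat Grace and Bob as a block: 9! arrangements of the blocks × 2 orders within the block = 2·362880 = 725760.
Probability = 725760/3628800 = 1/5.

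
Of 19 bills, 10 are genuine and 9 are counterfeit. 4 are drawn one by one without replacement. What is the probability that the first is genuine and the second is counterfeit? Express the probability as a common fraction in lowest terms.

5/19

Multiply the conditional probabilities at each draw: 10/19 · 9/18 = 90/342 = 5/19.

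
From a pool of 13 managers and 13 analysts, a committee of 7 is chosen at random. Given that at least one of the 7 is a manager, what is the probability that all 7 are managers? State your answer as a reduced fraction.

3/1147

Work in counts. Selections with at least one manager: C(26,7) − C(13,7) = 657800 − 1716 = 656084.
Of those, selections where all 7 are managers: C(13,7) = 1716.
Conditional probability = 1716/656084 = 3/1147.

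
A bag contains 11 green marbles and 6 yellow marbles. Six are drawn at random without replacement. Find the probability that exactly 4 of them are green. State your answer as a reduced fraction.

Total number of selections: C(17,6) = 12376.
Selections with exactly 4 green: choose 4 of the 11 green and 2 of the 6 yellow, C(11,4)·C(6,2) = 330·15 = 4950.
Probability = 4950/12376 = 2475/6188.

2475/6188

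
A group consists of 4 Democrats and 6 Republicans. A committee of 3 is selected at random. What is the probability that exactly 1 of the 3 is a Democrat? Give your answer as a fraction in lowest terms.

1/2

There are C(10,3) = 120 ways to choose 3 from 10.
Selections with exactly 1 Democrat: choose 1 of the 4 Democrats and 2 of the 6 Republicans, C(4,1)·C(6,2) = 4·15 = 60.
Probability = 60/120 = 1/2.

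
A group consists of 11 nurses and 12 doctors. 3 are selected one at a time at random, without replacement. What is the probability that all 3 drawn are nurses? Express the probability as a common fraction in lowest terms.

15/161

Multiply the conditional probabilities at each draw: 11/23 · 10/22 · 9/21 = 990/10626 = 15/161.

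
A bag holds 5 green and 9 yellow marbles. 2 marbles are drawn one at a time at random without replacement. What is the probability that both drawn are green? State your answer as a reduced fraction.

10/91

Multiply the conditional probabilities at each draw: 5/14 · 4/13 = 20/182 = 10/91.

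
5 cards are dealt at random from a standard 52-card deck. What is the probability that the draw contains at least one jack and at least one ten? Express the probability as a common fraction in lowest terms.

There are C(52,5) = 2598960 possible draws.
By inclusion-exclusion on the complements, draws missing all jacks or all tens: C(48,5) + C(48,5) − C(44,5) = 1712304 + 1712304 − 1086008 = 2338600.
So draws with at least one of each: 2598960 − 2338600 = 260360, probability 260360/2598960 = 6509/64974.

6509/64974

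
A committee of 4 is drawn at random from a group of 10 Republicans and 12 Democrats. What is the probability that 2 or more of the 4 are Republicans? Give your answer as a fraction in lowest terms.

12/19

Total selections: C(22,4) = 7315.
Count the complement (fewer than 2 Republicans): C(10,0)·C(12,4) + C(10,1)·C(12,3) = 495 + 2200 = 2695.
Probability = 1 − 2695/7315 = 4620/7315 = 12/19.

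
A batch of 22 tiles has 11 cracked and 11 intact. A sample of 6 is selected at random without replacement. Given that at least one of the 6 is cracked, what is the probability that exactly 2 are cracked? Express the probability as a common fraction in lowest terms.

550/2247

Work in counts. Selections with at least one cracked: C(22,6) − C(11,6) = 74613 − 462 = 74151.
Of those, selections where exactly 2 are cracked: C(11,2)·C(11,4) = 55·330 = 18150.
Conditional probability = 18150/74151 = 550/2247.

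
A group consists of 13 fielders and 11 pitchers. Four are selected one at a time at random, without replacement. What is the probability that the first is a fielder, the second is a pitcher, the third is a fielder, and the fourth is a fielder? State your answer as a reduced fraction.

143/1932

Multiply the conditional probabilities at each draw: 13/24 · 11/23 · 12/22 · 11/21 = 18876/255024 = 143/1932.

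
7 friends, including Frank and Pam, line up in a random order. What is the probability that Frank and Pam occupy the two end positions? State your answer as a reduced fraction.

1/21

There are 7! = 5040 arrangements.
Place Frank and Pam at the ends in 2 ways, arrange the remaining 5 in 5! = 120 ways: 2·120 = 240.
Probability = 240/5040 = 1/21.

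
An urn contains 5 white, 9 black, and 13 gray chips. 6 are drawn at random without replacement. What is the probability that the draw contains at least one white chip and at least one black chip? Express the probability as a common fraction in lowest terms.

68183/98670

There are C(27,6) = 296010 possible draws.
By inclusion-exclusion on the complements, draws missing all white or all black: C(22,6) + C(18,6) − C(13,6) = 74613 + 18564 − 1716 = 91461.
So draws with at least one of each: 296010 − 91461 = 204549, probability 204549/296010 = 68183/98670.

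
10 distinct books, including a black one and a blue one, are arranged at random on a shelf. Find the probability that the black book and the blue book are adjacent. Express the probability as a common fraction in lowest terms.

1/5

There are 10! = 3628800 arrangements.
Treat the black book and the blue book as a block: 9! arrangements of the blocks × 2 orders within the block = 2·362880 = 725760.
Probability = 725760/3628800 = 1/5.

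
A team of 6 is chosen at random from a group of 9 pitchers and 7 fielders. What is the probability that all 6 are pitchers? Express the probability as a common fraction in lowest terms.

3/286

There are C(16,6) = 8008 possible selections.
Selections with all pitchers: C(9,6) = 84.
Probability = 84/8008 = 3/286.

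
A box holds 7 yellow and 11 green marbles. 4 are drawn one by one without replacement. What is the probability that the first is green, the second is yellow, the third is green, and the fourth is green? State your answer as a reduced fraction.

77/816

Multiply the conditional probabilities at each draw: 11/18 · 7/17 · 10/16 · 9/15 = 6930/73440 = 77/816.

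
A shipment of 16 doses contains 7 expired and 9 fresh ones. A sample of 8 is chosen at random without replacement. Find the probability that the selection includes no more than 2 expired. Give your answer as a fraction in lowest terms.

45/286

Total selections: C(16,8) = 12870.
Favorable selections (no more than 2 expired): C(7,0)·C(9,8) + C(7,1)·C(9,7) + C(7,2)·C(9,6) = 9 + 252 + 1764 = 2025.
Probability = 2025/12870 = 45/286.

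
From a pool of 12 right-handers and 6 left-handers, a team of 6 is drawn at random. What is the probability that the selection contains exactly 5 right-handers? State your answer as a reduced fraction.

396/1547

There are C(18,6) = 18564 ways to choose 6 from 18.
Selections with exactly 5 right-handers: choose 5 of the 12 right-handers and 1 of the 6 left-handers, C(12,5)·C(6,1) = 792·6 = 4752.
Probability = 4752/18564 = 396/1547.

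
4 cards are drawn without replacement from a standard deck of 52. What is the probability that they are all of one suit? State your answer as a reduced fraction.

There are C(52,4) = 270725 possible 4-card hands.
Hands of one suit: 4 suits × C(13,4) = 4·715 = 2860.
Probability = 2860/270725 = 44/4165.

44/4165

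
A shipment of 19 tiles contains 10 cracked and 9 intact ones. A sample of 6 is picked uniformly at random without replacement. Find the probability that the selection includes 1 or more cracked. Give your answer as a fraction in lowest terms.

There are C(19,6) = 27132 ways to choose the 6.
Favorable selections (1 or more cracked): C(10,1)·C(9,5) + C(10,2)·C(9,4) + C(10,3)·C(9,3) + C(10,4)·C(9,2) + C(10,5)·C(9,1) + C(10,6)·C(9,0) = 1260 + 5670 + 10080 + 7560 + 2268 + 210 = 27048.
Probability = 27048/27132 = 322/323.

322/323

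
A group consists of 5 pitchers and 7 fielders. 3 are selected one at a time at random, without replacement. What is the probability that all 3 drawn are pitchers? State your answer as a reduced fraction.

1/22

Multiply the conditional probabilities at each draw: 5/12 · 4/11 · 3/10 = 60/1320 = 1/22.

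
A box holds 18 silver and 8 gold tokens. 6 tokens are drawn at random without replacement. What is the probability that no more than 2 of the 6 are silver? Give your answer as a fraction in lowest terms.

839/16445

Total selections: C(26,6) = 230230.
Favorable selections (no more than 2 silver): C(18,0)·C(8,6) + C(18,1)·C(8,5) + C(18,2)·C(8,4) = 28 + 1008 + 10710 = 11746.
Probability = 11746/230230 = 839/16445.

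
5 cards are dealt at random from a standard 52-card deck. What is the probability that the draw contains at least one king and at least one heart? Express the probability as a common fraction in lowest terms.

There are C(52,5) = 2598960 possible draws.
By inclusion-exclusion on the complements, draws missing all kings or all hearts: C(48,5) + C(39,5) − C(36,5) = 1712304 + 575757 − 376992 = 1911069.
So draws with at least one of each: 2598960 − 1911069 = 687891, probability 687891/2598960 = 229297/866320.

229297/866320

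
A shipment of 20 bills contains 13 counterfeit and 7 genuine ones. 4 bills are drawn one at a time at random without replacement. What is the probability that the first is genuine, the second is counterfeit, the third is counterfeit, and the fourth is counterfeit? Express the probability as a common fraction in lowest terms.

Multiply the conditional probabilities at each draw: 7/20 · 13/19 · 12/18 · 11/17 = 12012/116280 = 1001/9690.

1001/9690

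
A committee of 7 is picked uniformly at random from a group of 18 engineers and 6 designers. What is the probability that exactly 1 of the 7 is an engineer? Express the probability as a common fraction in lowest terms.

1/19228

Total number of selections: C(24,7) = 346104.
Selections with exactly 1 engineer: choose 1 of the 18 engineers and 6 of the 6 designers, C(18,1)·C(6,6) = 18·1 = 18.
Probability = 18/346104 = 1/19228.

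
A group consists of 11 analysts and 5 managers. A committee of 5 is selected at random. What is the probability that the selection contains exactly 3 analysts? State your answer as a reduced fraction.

The sample space is all 5-subsets of the 16: C(16,5) = 4368.
Selections with exactly 3 analysts: choose 3 of the 11 analysts and 2 of the 5 managers, C(11,3)·C(5,2) = 165·10 = 1650.
Probability = 1650/4368 = 275/728.

275/728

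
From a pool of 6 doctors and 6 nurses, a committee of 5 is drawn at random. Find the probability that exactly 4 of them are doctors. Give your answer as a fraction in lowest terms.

There are C(12,5) = 792 ways to choose 5 from 12.
Selections with exactly 4 doctors: choose 4 of the 6 doctors and 1 of the 6 nurses, C(6,4)·C(6,1) = 15·6 = 90.
Probability = 90/792 = 5/44.

5/44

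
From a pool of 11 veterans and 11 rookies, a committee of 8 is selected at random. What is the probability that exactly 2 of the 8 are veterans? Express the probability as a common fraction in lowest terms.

77/969

Total number of selections: C(22,8) = 319770.
Selections with exactly 2 veterans: choose 2 of the 11 veterans and 6 of the 11 rookies, C(11,2)·C(11,6) = 55·462 = 25410.
Probability = 25410/319770 = 77/969.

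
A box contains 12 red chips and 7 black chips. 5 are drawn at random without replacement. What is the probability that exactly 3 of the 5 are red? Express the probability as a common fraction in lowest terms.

There are C(19,5) = 11628 ways to choose 5 from 19.
Selections with exactly 3 red: choose 3 of the 12 red and 2 of the 7 black, C(12,3)·C(7,2) = 220·21 = 4620.
Probability = 4620/11628 = 385/969.

385/969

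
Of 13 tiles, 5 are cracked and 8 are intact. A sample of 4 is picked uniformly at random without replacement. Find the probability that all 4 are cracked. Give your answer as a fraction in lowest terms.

1/143

There are C(13,4) = 715 possible selections.
Selections with all cracked: C(5,4) = 5.
Probability = 5/715 = 1/143.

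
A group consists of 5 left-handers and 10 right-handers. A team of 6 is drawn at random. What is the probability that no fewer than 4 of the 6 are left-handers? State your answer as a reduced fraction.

47/1001

There are C(15,6) = 5005 ways to choose the 6.
Favorable selections (no fewer than 4 left-handers): C(5,4)·C(10,2) + C(5,5)·C(10,1) = 225 + 10 = 235.
Probability = 235/5005 = 47/1001.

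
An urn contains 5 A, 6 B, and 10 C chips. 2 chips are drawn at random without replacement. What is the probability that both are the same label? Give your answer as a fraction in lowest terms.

There are C(21,2) = 210 ways to draw 2 chips.
All same label: C(5,2) + C(6,2) + C(10,2) = 10 + 15 + 45 = 70.
Probability = 70/210 = 1/3.

1/3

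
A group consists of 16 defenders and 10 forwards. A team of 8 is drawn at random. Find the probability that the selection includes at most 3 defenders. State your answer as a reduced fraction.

2589/24035

Total selections: C(26,8) = 1562275.
Favorable selections (at most 3 defenders): C(16,0)·C(10,8) + C(16,1)·C(10,7) + C(16,2)·C(10,6) + C(16,3)·C(10,5) = 45 + 1920 + 25200 + 141120 = 168285.
Probability = 168285/1562275 = 2589/24035.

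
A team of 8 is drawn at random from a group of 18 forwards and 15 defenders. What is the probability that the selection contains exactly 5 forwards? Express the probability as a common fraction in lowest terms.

8330/29667

The sample space is all 8-subsets of the 33: C(33,8) = 13884156.
Selections with exactly 5 forwards: choose 5 of the 18 forwards and 3 of the 15 defenders, C(18,5)·C(15,3) = 8568·455 = 3898440.
Probability = 3898440/13884156 = 8330/29667.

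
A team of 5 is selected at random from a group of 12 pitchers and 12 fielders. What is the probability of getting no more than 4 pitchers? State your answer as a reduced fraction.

158/161

Total selections: C(24,5) = 42504.
The complement is exactly 5 pitchers: C(12,5)·C(12,0) = 792.
Probability = 1 − 792/42504 = 41712/42504 = 158/161.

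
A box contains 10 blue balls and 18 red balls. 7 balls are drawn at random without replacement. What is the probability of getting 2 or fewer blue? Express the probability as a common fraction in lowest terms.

25126/49335

There are C(28,7) = 1184040 ways to choose the 7.
Favorable selections (2 or fewer blue): C(10,0)·C(18,7) + C(10,1)·C(18,6) + C(10,2)·C(18,5) = 31824 + 185640 + 385560 = 603024.
Probability = 603024/1184040 = 25126/49335.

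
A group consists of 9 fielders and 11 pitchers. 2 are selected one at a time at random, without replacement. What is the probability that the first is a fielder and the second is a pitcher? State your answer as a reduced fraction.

Multiply the conditional probabilities at each draw: 9/20 · 11/19 = 99/380.

99/380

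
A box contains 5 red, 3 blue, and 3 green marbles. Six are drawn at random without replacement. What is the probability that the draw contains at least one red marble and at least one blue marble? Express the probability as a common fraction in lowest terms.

There are C(11,6) = 462 possible draws.
By inclusion-exclusion on the complements, draws missing all red or all blue: C(6,6) + C(8,6) − C(3,6) = 1 + 28 − 0 = 29.
So draws with at least one of each: 462 − 29 = 433, probability 433/462.

433/462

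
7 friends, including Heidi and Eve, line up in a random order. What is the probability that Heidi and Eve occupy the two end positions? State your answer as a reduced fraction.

1/21

There are 7! = 5040 arrangements.
Place Heidi and Eve at the ends in 2 ways, arrange the remaining 5 in 5! = 120 ways: 2·120 = 240.
Probability = 240/5040 = 1/21.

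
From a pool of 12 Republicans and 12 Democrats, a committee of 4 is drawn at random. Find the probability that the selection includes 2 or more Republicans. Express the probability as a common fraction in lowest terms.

227/322

There are C(24,4) = 10626 ways to choose the 4.
Favorable selections (2 or more Republicans): C(12,2)·C(12,2) + C(12,3)·C(12,1) + C(12,4)·C(12,0) = 4356 + 2640 + 495 = 7491.
Probability = 7491/10626 = 227/322.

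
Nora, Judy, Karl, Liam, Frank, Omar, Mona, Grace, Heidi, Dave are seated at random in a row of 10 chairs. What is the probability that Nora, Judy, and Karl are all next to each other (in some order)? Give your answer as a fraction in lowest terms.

1/15

There are 10! = 3628800 arrangements.
Treat the three as one block: 8! placements × 3! orders within the block = 40320·6 = 241920.
Probability = 241920/3628800 = 1/15.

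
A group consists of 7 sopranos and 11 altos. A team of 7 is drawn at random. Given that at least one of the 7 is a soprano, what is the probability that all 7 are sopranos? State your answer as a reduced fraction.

1/31494

Work in counts. Selections with at least one soprano: C(18,7) − C(11,7) = 31824 − 330 = 31494.
Of those, selections where all 7 are sopranos: C(7,7) = 1.
Conditional probability = 1/31494.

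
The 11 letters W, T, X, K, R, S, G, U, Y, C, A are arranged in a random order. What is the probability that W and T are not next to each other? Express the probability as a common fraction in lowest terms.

There are 11! = 39916800 arrangements.
Arrangements with W and T adjacent: 2·10! = 7257600.
So not adjacent: 39916800 − 7257600 = 32659200, probability 32659200/39916800 = 9/11.

9/11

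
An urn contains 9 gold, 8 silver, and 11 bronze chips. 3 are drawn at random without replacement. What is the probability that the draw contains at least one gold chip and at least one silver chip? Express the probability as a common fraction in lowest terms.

There are C(28,3) = 3276 possible draws.
By inclusion-exclusion on the complements, draws missing all gold or all silver: C(19,3) + C(20,3) − C(11,3) = 969 + 1140 − 165 = 1944.
So draws with at least one of each: 3276 − 1944 = 1332, probability 1332/3276 = 37/91.

37/91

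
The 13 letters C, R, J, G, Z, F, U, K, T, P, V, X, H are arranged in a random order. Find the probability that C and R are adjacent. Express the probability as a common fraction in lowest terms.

There are 13! = 6227020800 arrangements.
Treat C and R as a block: 12! arrangements of the blocks × 2 orders within the block = 2·479001600 = 958003200.
Probability = 958003200/6227020800 = 2/13.

2/13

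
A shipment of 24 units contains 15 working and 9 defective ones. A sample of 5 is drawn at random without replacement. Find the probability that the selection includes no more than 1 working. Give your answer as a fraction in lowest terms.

12/253

There are C(24,5) = 42504 ways to choose the 5.
Favorable selections (no more than 1 working): C(15,0)·C(9,5) + C(15,1)·C(9,4) = 126 + 1890 = 2016.
Probability = 2016/42504 = 12/253.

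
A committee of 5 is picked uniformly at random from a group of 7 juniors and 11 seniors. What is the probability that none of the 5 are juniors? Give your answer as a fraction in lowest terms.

11/204

There are C(18,5) = 8568 possible selections.
Selections with no juniors (all seniors): C(11,5) = 462.
Probability = 462/8568 = 11/204.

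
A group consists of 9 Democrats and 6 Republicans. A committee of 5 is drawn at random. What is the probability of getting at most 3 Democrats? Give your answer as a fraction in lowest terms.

There are C(15,5) = 3003 ways to choose the 5.
Count the complement (more than 3 Democrats): C(9,4)·C(6,1) + C(9,5)·C(6,0) = 756 + 126 = 882.
Probability = 1 − 882/3003 = 2121/3003 = 101/143.

101/143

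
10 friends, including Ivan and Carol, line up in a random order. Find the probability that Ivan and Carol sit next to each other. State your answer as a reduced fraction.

There are 10! = 3628800 arrangements.
Treat Ivan and Carol as a block: 9! arrangements of the blocks × 2 orders within the block = 2·362880 = 725760.
Probability = 725760/3628800 = 1/5.

1/5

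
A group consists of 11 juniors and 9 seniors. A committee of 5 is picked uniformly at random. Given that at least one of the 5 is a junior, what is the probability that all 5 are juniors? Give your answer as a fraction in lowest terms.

7/233

Work in counts. Selections with at least one junior: C(20,5) − C(9,5) = 15504 − 126 = 15378.
Of those, selections where all 5 are juniors: C(11,5) = 462.
Conditional probability = 462/15378 = 7/233.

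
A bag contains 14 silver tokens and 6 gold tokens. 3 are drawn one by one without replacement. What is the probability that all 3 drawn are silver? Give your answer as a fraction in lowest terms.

91/285

Multiply the conditional probabilities at each draw: 14/20 · 13/19 · 12/18 = 2184/6840 = 91/285.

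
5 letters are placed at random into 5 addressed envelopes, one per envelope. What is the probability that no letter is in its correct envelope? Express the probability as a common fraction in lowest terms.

11/30

There are 5! = 120 assignments.
By inclusion-exclusion, assignments with no fixed points: C(5,0)·5! − C(5,1)·4! + C(5,2)·3! − C(5,3)·2! + C(5,4)·1! − C(5,5)·0! = 44.
Probability = 44/120 = 11/30.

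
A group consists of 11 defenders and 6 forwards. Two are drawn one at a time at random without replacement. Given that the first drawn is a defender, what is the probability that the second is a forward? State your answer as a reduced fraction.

3/8

After removing one defender, 16 remain: 10 defenders and 6 forwards.
So the probability the next is a forward is 6/16 = 3/8.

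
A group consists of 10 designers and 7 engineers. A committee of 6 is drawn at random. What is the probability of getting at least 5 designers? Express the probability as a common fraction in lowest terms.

There are C(17,6) = 12376 ways to choose the 6.
Favorable selections (at least 5 designers): C(10,5)·C(7,1) + C(10,6)·C(7,0) = 1764 + 210 = 1974.
Probability = 1974/12376 = 141/884.

141/884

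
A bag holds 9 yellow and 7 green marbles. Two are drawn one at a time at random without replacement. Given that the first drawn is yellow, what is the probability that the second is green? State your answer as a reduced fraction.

7/15

After removing one yellow, 15 remain: 8 yellow and 7 green.
So the probability the next is green is 7/15.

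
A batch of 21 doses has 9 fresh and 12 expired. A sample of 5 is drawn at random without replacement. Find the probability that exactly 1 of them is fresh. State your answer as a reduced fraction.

There are C(21,5) = 20349 ways to choose 5 from 21.
Selections with exactly 1 fresh: choose 1 of the 9 fresh and 4 of the 12 expired, C(9,1)·C(12,4) = 9·495 = 4455.
Probability = 4455/20349 = 495/2261.

495/2261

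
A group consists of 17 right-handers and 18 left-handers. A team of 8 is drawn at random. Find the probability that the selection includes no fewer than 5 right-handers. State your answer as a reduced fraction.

Total selections: C(35,8) = 23535820.
Favorable selections (no fewer than 5 right-handers): C(17,5)·C(18,3) + C(17,6)·C(18,2) + C(17,7)·C(18,1) + C(17,8)·C(18,0) = 5049408 + 1893528 + 350064 + 24310 = 7317310.
Probability = 7317310/23535820 = 559/1798.

559/1798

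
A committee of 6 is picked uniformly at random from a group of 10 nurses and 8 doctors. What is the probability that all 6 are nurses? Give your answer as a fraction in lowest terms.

There are C(18,6) = 18564 possible selections.
Selections with all nurses: C(10,6) = 210.
Probability = 210/18564 = 5/442.

5/442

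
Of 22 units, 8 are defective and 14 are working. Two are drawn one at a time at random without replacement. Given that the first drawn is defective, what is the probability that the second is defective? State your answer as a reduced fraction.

After removing one defective, 21 remain: 7 defective and 14 working.
So the probability the next is defective is 7/21 = 1/3.

1/3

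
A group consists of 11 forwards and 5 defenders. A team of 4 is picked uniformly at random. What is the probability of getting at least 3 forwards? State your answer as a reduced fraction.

33/52

There are C(16,4) = 1820 ways to choose the 4.
Favorable selections (at least 3 forwards): C(11,3)·C(5,1) + C(11,4)·C(5,0) = 825 + 330 = 1155.
Probability = 1155/1820 = 33/52.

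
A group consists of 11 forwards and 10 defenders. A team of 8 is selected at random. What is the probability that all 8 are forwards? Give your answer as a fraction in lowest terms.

There are C(21,8) = 203490 possible selections.
Selections with all forwards: C(11,8) = 165.
Probability = 165/203490 = 11/13566.

11/13566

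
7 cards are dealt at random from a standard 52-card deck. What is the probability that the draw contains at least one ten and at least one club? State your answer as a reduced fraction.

53122231/133784560

There are C(52,7) = 133784560 possible draws.
By inclusion-exclusion on the complements, draws missing all tens or all clubs: C(48,7) + C(39,7) − C(36,7) = 73629072 + 15380937 − 8347680 = 80662329.
So draws with at least one of each: 133784560 − 80662329 = 53122231, probability 53122231/133784560.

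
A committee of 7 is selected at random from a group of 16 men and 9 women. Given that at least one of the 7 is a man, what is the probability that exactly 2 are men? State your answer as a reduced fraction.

1890/60083

Work in counts. Selections with at least one man: C(25,7) − C(9,7) = 480700 − 36 = 480664.
Of those, selections where exactly 2 are men: C(16,2)·C(9,5) = 120·126 = 15120.
Conditional probability = 15120/480664 = 1890/60083.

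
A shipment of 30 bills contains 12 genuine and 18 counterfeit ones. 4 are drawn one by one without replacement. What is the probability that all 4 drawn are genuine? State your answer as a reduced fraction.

Multiply the conditional probabilities at each draw: 12/30 · 11/29 · 10/28 · 9/27 = 11880/657720 = 11/609.

11/609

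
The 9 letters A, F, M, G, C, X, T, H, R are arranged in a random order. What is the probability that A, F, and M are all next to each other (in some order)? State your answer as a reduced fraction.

1/12

There are 9! = 362880 arrangements.
Treat the three as one block: 7! placements × 3! orders within the block = 5040·6 = 30240.
Probability = 30240/362880 = 1/12.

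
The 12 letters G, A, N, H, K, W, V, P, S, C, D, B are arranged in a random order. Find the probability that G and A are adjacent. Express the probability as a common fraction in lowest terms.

There are 12! = 479001600 arrangements.
Treat G and A as a block: 11! arrangements of the blocks × 2 orders within the block = 2·39916800 = 79833600.
Probability = 79833600/479001600 = 1/6.

1/6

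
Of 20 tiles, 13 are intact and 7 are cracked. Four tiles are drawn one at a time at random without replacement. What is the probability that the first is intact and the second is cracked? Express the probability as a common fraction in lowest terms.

Multiply the conditional probabilities at each draw: 13/20 · 7/19 = 91/380.

91/380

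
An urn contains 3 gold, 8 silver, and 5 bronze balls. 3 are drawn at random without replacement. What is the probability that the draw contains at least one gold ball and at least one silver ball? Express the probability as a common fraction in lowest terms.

57/140

There are C(16,3) = 560 possible draws.
By inclusion-exclusion on the complements, draws missing all gold or all silver: C(13,3) + C(8,3) − C(5,3) = 286 + 56 − 10 = 332.
So draws with at least one of each: 560 − 332 = 228, probability 228/560 = 57/140.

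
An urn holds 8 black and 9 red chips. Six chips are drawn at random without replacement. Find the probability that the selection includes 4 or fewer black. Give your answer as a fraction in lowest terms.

423/442

Total selections: C(17,6) = 12376.
Count the complement (more than 4 black): C(8,5)·C(9,1) + C(8,6)·C(9,0) = 504 + 28 = 532.
Probability = 1 − 532/12376 = 11844/12376 = 423/442.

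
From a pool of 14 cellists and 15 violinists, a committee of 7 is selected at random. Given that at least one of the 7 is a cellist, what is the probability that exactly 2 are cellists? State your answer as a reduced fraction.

7007/39855

Work in counts. Selections with at least one cellist: C(29,7) − C(15,7) = 1560780 − 6435 = 1554345.
Of those, selections where exactly 2 are cellists: C(14,2)·C(15,5) = 91·3003 = 273273.
Conditional probability = 273273/1554345 = 7007/39855.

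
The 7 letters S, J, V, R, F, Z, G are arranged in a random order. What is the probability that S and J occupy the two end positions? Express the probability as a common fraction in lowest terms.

1/21

There are 7! = 5040 arrangements.
Place S and J at the ends in 2 ways, arrange the remaining 5 in 5! = 120 ways: 2·120 = 240.
Probability = 240/5040 = 1/21.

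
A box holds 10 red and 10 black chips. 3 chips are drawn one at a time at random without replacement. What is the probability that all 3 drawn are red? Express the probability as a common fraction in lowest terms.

Multiply the conditional probabilities at each draw: 10/20 · 9/19 · 8/18 = 720/6840 = 2/19.

2/19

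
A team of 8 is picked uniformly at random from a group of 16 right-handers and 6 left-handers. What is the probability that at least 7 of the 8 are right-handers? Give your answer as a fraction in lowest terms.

13/51

There are C(22,8) = 319770 ways to choose the 8.
Favorable selections (at least 7 right-handers): C(16,7)·C(6,1) + C(16,8)·C(6,0) = 68640 + 12870 = 81510.
Probability = 81510/319770 = 13/51.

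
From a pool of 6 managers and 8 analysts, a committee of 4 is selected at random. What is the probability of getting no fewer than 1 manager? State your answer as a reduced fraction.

There are C(14,4) = 1001 ways to choose the 4.
The complement is all 4 are analysts: C(8,4) = 70.
Probability = 1 − 70/1001 = 931/1001 = 133/143.

133/143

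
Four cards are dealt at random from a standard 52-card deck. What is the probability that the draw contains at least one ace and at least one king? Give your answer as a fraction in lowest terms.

There are C(52,4) = 270725 possible draws.
By inclusion-exclusion on the complements, draws missing all aces or all kings: C(48,4) + C(48,4) − C(44,4) = 194580 + 194580 − 135751 = 253409.
So draws with at least one of each: 270725 − 253409 = 17316, probability 17316/270725 = 1332/20825.

1332/20825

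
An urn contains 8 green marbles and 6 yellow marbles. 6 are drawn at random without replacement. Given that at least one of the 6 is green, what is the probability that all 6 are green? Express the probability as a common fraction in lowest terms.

Work in counts. Selections with at least one green: C(14,6) − C(6,6) = 3003 − 1 = 3002.
Of those, selections where all 6 are green: C(8,6) = 28.
Conditional probability = 28/3002 = 14/1501.

14/1501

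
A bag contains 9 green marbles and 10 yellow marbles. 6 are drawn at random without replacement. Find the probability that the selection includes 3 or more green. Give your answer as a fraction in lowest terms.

407/646

Total selections: C(19,6) = 27132.
Count the complement (fewer than 3 green): C(9,0)·C(10,6) + C(9,1)·C(10,5) + C(9,2)·C(10,4) = 210 + 2268 + 7560 = 10038.
Probability = 1 − 10038/27132 = 17094/27132 = 407/646.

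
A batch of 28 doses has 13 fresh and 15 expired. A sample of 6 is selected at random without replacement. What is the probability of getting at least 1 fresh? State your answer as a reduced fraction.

Total selections: C(28,6) = 376740.
The complement is all 6 are expired: C(15,6) = 5005.
Probability = 1 − 5005/376740 = 371735/376740 = 817/828.

817/828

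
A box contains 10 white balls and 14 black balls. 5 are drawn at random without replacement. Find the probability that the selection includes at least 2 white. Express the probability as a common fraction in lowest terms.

Total selections: C(24,5) = 42504.
Favorable selections (at least 2 white): C(10,2)·C(14,3) + C(10,3)·C(14,2) + C(10,4)·C(14,1) + C(10,5)·C(14,0) = 16380 + 10920 + 2940 + 252 = 30492.
Probability = 30492/42504 = 33/46.

33/46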